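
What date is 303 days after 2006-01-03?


Start: 2006-01-03, add 303 days
January 2006 has 31 days: 31 - 3 = 28 days to January 31 -> 275 left
February 2006 has 28 days -> 247 left
March 2006 has 31 days -> 216 left
April 2006 has 30 days -> 186 left
May 2006 has 31 days -> 155 left
June 2006 has 30 days -> 125 left
July 2006 has 31 days -> 94 left
August 2006 has 31 days -> 63 left
September 2006 has 30 days -> 33 left
October 2006 has 31 days -> 2 left
November 2006: 2 <= 30 -> lands on November 2

Result: 2006-11-02


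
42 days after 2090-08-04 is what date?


Start: 2090-08-04, add 42 days
August 2090 has 31 days: 31 - 4 = 27 days to August 31 -> 15 left
September 2090: 15 <= 30 -> lands on September 15

Result: 2090-09-15


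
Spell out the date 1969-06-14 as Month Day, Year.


ISO 1969-06-14 parses as year=1969, month=06, day=14
Month 6 -> June

June 14, 1969


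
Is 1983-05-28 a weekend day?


Anchor: Jan 1, 1983. With p = 1983 - 1 = 1982: (p + p//4 - p//100 + p//400) mod 7 = (1982 + 495 - 19 + 4) mod 7 = 2462 mod 7 = 5 -> Saturday (Mon=0 ... Sun=6)
Day of year: 148; offset = 147
Weekday index = (5 + 147) mod 7 = 5 -> Saturday
Weekend days: Saturday, Sunday

Yes


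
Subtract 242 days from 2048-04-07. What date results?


Start: 2048-04-07, subtract 242 days
Back 7 days from April 7 reaches March 31, 2048 -> 235 left
March 2048 has 31 days -> back to February 29, 2048 -> 204 left
February 2048 has 29 days -> back to January 31, 2048 -> 175 left
January 2048 has 31 days -> back to December 31, 2047 -> 144 left
December 2047 has 31 days -> back to November 30, 2047 -> 113 left
November 2047 has 30 days -> back to October 31, 2047 -> 83 left
October 2047 has 31 days -> back to September 30, 2047 -> 52 left
September 2047 has 30 days -> back to August 31, 2047 -> 22 left
August 2047: 31 - 22 = 9 -> lands on August 9

Result: 2047-08-09


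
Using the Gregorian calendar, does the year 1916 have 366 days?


Gregorian leap year rule: divisible by 4, but not by 100, unless also by 400.
1916 is divisible by 4 but not 100 -> leap year

Yes


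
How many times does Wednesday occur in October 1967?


October 1967 has 31 days
Anchor: Jan 1, 1967. With p = 1967 - 1 = 1966: (p + p//4 - p//100 + p//400) mod 7 = (1966 + 491 - 19 + 4) mod 7 = 2442 mod 7 = 6 -> Sunday (Mon=0 ... Sun=6)
Days before October (Jan-Sep): 273; October 1 index = (6 + 273) mod 7 = 6 -> Sunday
First Wednesday is October 4
Wednesdays: 4, 11, 18, 25

4 Wednesdays


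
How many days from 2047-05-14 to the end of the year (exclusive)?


Day of year: 134 of 365
Remaining = 365 - 134

231 days


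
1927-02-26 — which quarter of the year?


Month: February (month 2)
Q1: Jan-Mar, Q2: Apr-Jun, Q3: Jul-Sep, Q4: Oct-Dec

Q1


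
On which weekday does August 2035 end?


August 2035 has 31 days
Anchor: Jan 1, 2035. With p = 2035 - 1 = 2034: (p + p//4 - p//100 + p//400) mod 7 = (2034 + 508 - 20 + 5) mod 7 = 2527 mod 7 = 0 -> Monday (Mon=0 ... Sun=6)
Days before August (Jan-Jul): 212; August 1 index = (0 + 212) mod 7 = 2 -> Wednesday
Last day offset: 31 - 1 = 30 days
Weekday index = (2 + 30) mod 7 = 4

Friday, August 31


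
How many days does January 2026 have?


January 2026

31 days


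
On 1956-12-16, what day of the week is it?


Date: December 16, 1956
Anchor: Jan 1, 1956. With p = 1956 - 1 = 1955: (p + p//4 - p//100 + p//400) mod 7 = (1955 + 488 - 19 + 4) mod 7 = 2428 mod 7 = 6 -> Sunday (Mon=0 ... Sun=6)
Days before December (Jan-Nov): 335; offset = 335 + 16 - 1 = 350
Weekday index = (6 + 350) mod 7 = 6

Day of the week: Sunday


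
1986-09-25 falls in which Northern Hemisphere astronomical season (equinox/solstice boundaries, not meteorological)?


Date: September 25
Astronomical Autumn (approx.; exact equinox/solstice day varies by year): September 22 to December 20
September 25 falls within the Autumn window

Autumn


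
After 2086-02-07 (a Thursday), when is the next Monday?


Current: Thursday
Target: Monday
Days ahead: 4

Next Monday: 2086-02-11


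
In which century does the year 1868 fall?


Century = (year - 1) // 100 + 1
= (1868 - 1) // 100 + 1
= 1867 // 100 + 1
= 18 + 1

19th century


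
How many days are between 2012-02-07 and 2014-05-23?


From 2012-02-07 to 2014-05-23
2012-02-07: days before February = 31; day of year = 31 + 7 = 38
2014-05-23: days before May = 31 + 28 + 31 + 30 = 120 (2014 is not a leap year); day of year = 120 + 23 = 143
Rest of 2012: 366 - 38 = 328
Full years 2013 (365): 365
Total = 328 + 365 + 143 = 836

836 days


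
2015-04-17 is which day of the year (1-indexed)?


Date: April 17, 2015
Days in months 1 through 3: 90
Plus 17 days in April

Day of year: 107


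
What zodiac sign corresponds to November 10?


Date: November 10
Conventional tropical zodiac dates: Scorpio from October 23 onward; Sagittarius starts November 22
November 10 falls within the Scorpio range

Scorpio


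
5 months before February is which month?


February is month 2
2 - 5 = -3; wrap: -3 + 12 = 9

September


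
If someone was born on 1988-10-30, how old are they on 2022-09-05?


Birth: 1988-10-30
Reference: 2022-09-05
Year difference: 2022 - 1988 = 34
Birthday not yet reached in 2022, subtract 1

33 years old


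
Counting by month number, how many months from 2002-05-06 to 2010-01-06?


From May 2002 to January 2010
8 years * 12 = 96 months, minus 4 months = 92

92 months


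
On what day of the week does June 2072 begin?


Target: June 1, 2072
Anchor: Jan 1, 2072. With p = 2072 - 1 = 2071: (p + p//4 - p//100 + p//400) mod 7 = (2071 + 517 - 20 + 5) mod 7 = 2573 mod 7 = 4 -> Friday (Mon=0 ... Sun=6)
Days before June (Jan-May): 152 days
Weekday index = (4 + 152) mod 7 = 2

Wednesday


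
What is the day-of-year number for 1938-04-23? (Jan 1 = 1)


Date: April 23, 1938
Days in months 1 through 3: 90
Plus 23 days in April

Day of year: 113


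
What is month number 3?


Month 3 of 12

March


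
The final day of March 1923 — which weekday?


March 1923 has 31 days
Anchor: Jan 1, 1923. With p = 1923 - 1 = 1922: (p + p//4 - p//100 + p//400) mod 7 = (1922 + 480 - 19 + 4) mod 7 = 2387 mod 7 = 0 -> Monday (Mon=0 ... Sun=6)
Days before March (Jan-Feb): 59; March 1 index = (0 + 59) mod 7 = 3 -> Thursday
Last day offset: 31 - 1 = 30 days
Weekday index = (3 + 30) mod 7 = 5

Saturday, March 31


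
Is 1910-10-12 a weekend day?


Anchor: Jan 1, 1910. With p = 1910 - 1 = 1909: (p + p//4 - p//100 + p//400) mod 7 = (1909 + 477 - 19 + 4) mod 7 = 2371 mod 7 = 5 -> Saturday (Mon=0 ... Sun=6)
Day of year: 285; offset = 284
Weekday index = (5 + 284) mod 7 = 2 -> Wednesday
Weekend days: Saturday, Sunday

No


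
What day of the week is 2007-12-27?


Date: December 27, 2007
Anchor: Jan 1, 2007. With p = 2007 - 1 = 2006: (p + p//4 - p//100 + p//400) mod 7 = (2006 + 501 - 20 + 5) mod 7 = 2492 mod 7 = 0 -> Monday (Mon=0 ... Sun=6)
Days before December (Jan-Nov): 334; offset = 334 + 27 - 1 = 360
Weekday index = (0 + 360) mod 7 = 3

Day of the week: Thursday


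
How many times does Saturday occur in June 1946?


June 1946 has 30 days
Anchor: Jan 1, 1946. With p = 1946 - 1 = 1945: (p + p//4 - p//100 + p//400) mod 7 = (1945 + 486 - 19 + 4) mod 7 = 2416 mod 7 = 1 -> Tuesday (Mon=0 ... Sun=6)
Days before June (Jan-May): 151; June 1 index = (1 + 151) mod 7 = 5 -> Saturday
First Saturday is June 1
Saturdays: 1, 8, 15, 22, 29

5 Saturdays


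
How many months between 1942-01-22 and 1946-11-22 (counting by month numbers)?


From January 1942 to November 1946
4 years * 12 = 48 months, plus 10 months = 58

58 months


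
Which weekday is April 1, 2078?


Target: April 1, 2078
Anchor: Jan 1, 2078. With p = 2078 - 1 = 2077: (p + p//4 - p//100 + p//400) mod 7 = (2077 + 519 - 20 + 5) mod 7 = 2581 mod 7 = 5 -> Saturday (Mon=0 ... Sun=6)
Days before April (Jan-Mar): 90 days
Weekday index = (5 + 90) mod 7 = 4

Friday


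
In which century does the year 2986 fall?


Century = (year - 1) // 100 + 1
= (2986 - 1) // 100 + 1
= 2985 // 100 + 1
= 29 + 1

30th century


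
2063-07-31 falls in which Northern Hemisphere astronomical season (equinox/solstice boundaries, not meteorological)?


Date: July 31
Astronomical Summer (approx.; exact equinox/solstice day varies by year): June 21 to September 21
July 31 falls within the Summer window

Summer


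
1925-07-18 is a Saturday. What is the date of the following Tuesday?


Current: Saturday
Target: Tuesday
Days ahead: 3

Next Tuesday: 1925-07-21


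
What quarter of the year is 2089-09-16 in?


Month: September (month 9)
Q1: Jan-Mar, Q2: Apr-Jun, Q3: Jul-Sep, Q4: Oct-Dec

Q3


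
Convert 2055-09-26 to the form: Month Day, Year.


ISO 2055-09-26 parses as year=2055, month=09, day=26
Month 9 -> September

September 26, 2055


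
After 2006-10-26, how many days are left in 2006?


Day of year: 299 of 365
Remaining = 365 - 299

66 days


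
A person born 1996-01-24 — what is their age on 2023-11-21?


Birth: 1996-01-24
Reference: 2023-11-21
Year difference: 2023 - 1996 = 27

27 years old


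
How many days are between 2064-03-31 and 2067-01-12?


From 2064-03-31 to 2067-01-12
2064-03-31: days before March = 31 + 29 = 60 (2064 is a leap year); day of year = 60 + 31 = 91
2067-01-12: day of year = 12
Rest of 2064: 366 - 91 = 275
Full years 2065 (365), 2066 (365): 730
Total = 275 + 730 + 12 = 1017

1017 days


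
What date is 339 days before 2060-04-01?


Start: 2060-04-01, subtract 339 days
Back 1 day from April 1 reaches March 31, 2060 -> 338 left
March 2060 has 31 days -> back to February 29, 2060 -> 307 left
February 2060 has 29 days -> back to January 31, 2060 -> 278 left
January 2060 has 31 days -> back to December 31, 2059 -> 247 left
December 2059 has 31 days -> back to November 30, 2059 -> 216 left
November 2059 has 30 days -> back to October 31, 2059 -> 186 left
October 2059 has 31 days -> back to September 30, 2059 -> 155 left
September 2059 has 30 days -> back to August 31, 2059 -> 125 left
August 2059 has 31 days -> back to July 31, 2059 -> 94 left
July 2059 has 31 days -> back to June 30, 2059 -> 63 left
June 2059 has 30 days -> back to May 31, 2059 -> 33 left
May 2059 has 31 days -> back to April 30, 2059 -> 2 left
April 2059: 30 - 2 = 28 -> lands on April 28

Result: 2059-04-28


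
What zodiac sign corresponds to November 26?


Date: November 26
Conventional tropical zodiac dates: Sagittarius from November 22 onward; Capricorn starts December 22
November 26 falls within the Sagittarius range

Sagittarius


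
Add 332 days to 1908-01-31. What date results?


Start: 1908-01-31, add 332 days
January 31 is the last day of January 1908 -> 332 left
February 1908 has 29 days -> 303 left
March 1908 has 31 days -> 272 left
April 1908 has 30 days -> 242 left
May 1908 has 31 days -> 211 left
June 1908 has 30 days -> 181 left
July 1908 has 31 days -> 150 left
August 1908 has 31 days -> 119 left
September 1908 has 30 days -> 89 left
October 1908 has 31 days -> 58 left
November 1908 has 30 days -> 28 left
December 1908: 28 <= 31 -> lands on December 28

Result: 1908-12-28


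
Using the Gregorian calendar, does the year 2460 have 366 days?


Gregorian leap year rule: divisible by 4, but not by 100, unless also by 400.
2460 is divisible by 4 but not 100 -> leap year

Yes


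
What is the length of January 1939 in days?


January 1939

31 days


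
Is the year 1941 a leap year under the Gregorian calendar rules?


Gregorian leap year rule: divisible by 4, but not by 100, unless also by 400.
1941 is not divisible by 4 -> not a leap year

No


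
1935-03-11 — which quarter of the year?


Month: March (month 3)
Q1: Jan-Mar, Q2: Apr-Jun, Q3: Jul-Sep, Q4: Oct-Dec

Q1


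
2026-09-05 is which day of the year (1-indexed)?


Date: September 5, 2026
Days in months 1 through 8: 243
Plus 5 days in September

Day of year: 248


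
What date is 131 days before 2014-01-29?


Start: 2014-01-29, subtract 131 days
Back 29 days from January 29 reaches December 31, 2013 -> 102 left
December 2013 has 31 days -> back to November 30, 2013 -> 71 left
November 2013 has 30 days -> back to October 31, 2013 -> 41 left
October 2013 has 31 days -> back to September 30, 2013 -> 10 left
September 2013: 30 - 10 = 20 -> lands on September 20

Result: 2013-09-20


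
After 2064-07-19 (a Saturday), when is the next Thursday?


Current: Saturday
Target: Thursday
Days ahead: 5

Next Thursday: 2064-07-24


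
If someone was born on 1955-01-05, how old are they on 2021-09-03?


Birth: 1955-01-05
Reference: 2021-09-03
Year difference: 2021 - 1955 = 66

66 years old


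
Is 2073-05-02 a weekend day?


Anchor: Jan 1, 2073. With p = 2073 - 1 = 2072: (p + p//4 - p//100 + p//400) mod 7 = (2072 + 518 - 20 + 5) mod 7 = 2575 mod 7 = 6 -> Sunday (Mon=0 ... Sun=6)
Day of year: 122; offset = 121
Weekday index = (6 + 121) mod 7 = 1 -> Tuesday
Weekend days: Saturday, Sunday

No


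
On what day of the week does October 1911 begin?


Target: October 1, 1911
Anchor: Jan 1, 1911. With p = 1911 - 1 = 1910: (p + p//4 - p//100 + p//400) mod 7 = (1910 + 477 - 19 + 4) mod 7 = 2372 mod 7 = 6 -> Sunday (Mon=0 ... Sun=6)
Days before October (Jan-Sep): 273 days
Weekday index = (6 + 273) mod 7 = 6

Sunday


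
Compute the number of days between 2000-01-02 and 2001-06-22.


From 2000-01-02 to 2001-06-22
2000-01-02: day of year = 2
2001-06-22: days before June = 31 + 28 + 31 + 30 + 31 = 151 (2001 is not a leap year); day of year = 151 + 22 = 173
Rest of 2000: 366 - 2 = 364
Total = 364 + 173 = 537

537 days


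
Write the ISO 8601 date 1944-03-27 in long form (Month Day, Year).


ISO 1944-03-27 parses as year=1944, month=03, day=27
Month 3 -> March

March 27, 1944


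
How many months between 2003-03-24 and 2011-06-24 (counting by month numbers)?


From March 2003 to June 2011
8 years * 12 = 96 months, plus 3 months = 99

99 months


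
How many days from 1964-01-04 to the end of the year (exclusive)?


Day of year: 4 of 366
Remaining = 366 - 4

362 days


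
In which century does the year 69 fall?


Century = (year - 1) // 100 + 1
= (69 - 1) // 100 + 1
= 68 // 100 + 1
= 0 + 1

1st century


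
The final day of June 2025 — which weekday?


June 2025 has 30 days
Anchor: Jan 1, 2025. With p = 2025 - 1 = 2024: (p + p//4 - p//100 + p//400) mod 7 = (2024 + 506 - 20 + 5) mod 7 = 2515 mod 7 = 2 -> Wednesday (Mon=0 ... Sun=6)
Days before June (Jan-May): 151; June 1 index = (2 + 151) mod 7 = 6 -> Sunday
Last day offset: 30 - 1 = 29 days
Weekday index = (6 + 29) mod 7 = 0

Monday, June 30


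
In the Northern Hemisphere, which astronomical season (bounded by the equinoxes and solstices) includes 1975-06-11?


Date: June 11
Astronomical Spring (approx.; exact equinox/solstice day varies by year): March 20 to June 20
June 11 falls within the Spring window

Spring


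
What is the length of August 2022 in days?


August 2022

31 days


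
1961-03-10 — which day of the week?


Date: March 10, 1961
Anchor: Jan 1, 1961. With p = 1961 - 1 = 1960: (p + p//4 - p//100 + p//400) mod 7 = (1960 + 490 - 19 + 4) mod 7 = 2435 mod 7 = 6 -> Sunday (Mon=0 ... Sun=6)
Days before March (Jan-Feb): 59; offset = 59 + 10 - 1 = 68
Weekday index = (6 + 68) mod 7 = 4

Day of the week: Friday


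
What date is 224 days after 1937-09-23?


Start: 1937-09-23, add 224 days
September 1937 has 30 days: 30 - 23 = 7 days to September 30 -> 217 left
October 1937 has 31 days -> 186 left
November 1937 has 30 days -> 156 left
December 1937 has 31 days -> 125 left
January 1938 has 31 days -> 94 left
February 1938 has 28 days -> 66 left
March 1938 has 31 days -> 35 left
April 1938 has 30 days -> 5 left
May 1938: 5 <= 31 -> lands on May 5

Result: 1938-05-05


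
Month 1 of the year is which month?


Month 1 of 12

January


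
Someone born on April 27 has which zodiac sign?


Date: April 27
Conventional tropical zodiac dates: Taurus from April 20 onward; Gemini starts May 21
April 27 falls within the Taurus range

Taurus


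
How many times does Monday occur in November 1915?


November 1915 has 30 days
Anchor: Jan 1, 1915. With p = 1915 - 1 = 1914: (p + p//4 - p//100 + p//400) mod 7 = (1914 + 478 - 19 + 4) mod 7 = 2377 mod 7 = 4 -> Friday (Mon=0 ... Sun=6)
Days before November (Jan-Oct): 304; November 1 index = (4 + 304) mod 7 = 0 -> Monday
First Monday is November 1
Mondays: 1, 8, 15, 22, 29

5 Mondays


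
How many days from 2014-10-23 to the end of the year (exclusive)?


Day of year: 296 of 365
Remaining = 365 - 296

69 days


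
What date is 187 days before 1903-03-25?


Start: 1903-03-25, subtract 187 days
Back 25 days from March 25 reaches February 28, 1903 -> 162 left
February 1903 has 28 days -> back to January 31, 1903 -> 134 left
January 1903 has 31 days -> back to December 31, 1902 -> 103 left
December 1902 has 31 days -> back to November 30, 1902 -> 72 left
November 1902 has 30 days -> back to October 31, 1902 -> 42 left
October 1902 has 31 days -> back to September 30, 1902 -> 11 left
September 1902: 30 - 11 = 19 -> lands on September 19

Result: 1902-09-19


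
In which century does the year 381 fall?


Century = (year - 1) // 100 + 1
= (381 - 1) // 100 + 1
= 380 // 100 + 1
= 3 + 1

4th century


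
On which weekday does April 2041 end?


April 2041 has 30 days
Anchor: Jan 1, 2041. With p = 2041 - 1 = 2040: (p + p//4 - p//100 + p//400) mod 7 = (2040 + 510 - 20 + 5) mod 7 = 2535 mod 7 = 1 -> Tuesday (Mon=0 ... Sun=6)
Days before April (Jan-Mar): 90; April 1 index = (1 + 90) mod 7 = 0 -> Monday
Last day offset: 30 - 1 = 29 days
Weekday index = (0 + 29) mod 7 = 1

Tuesday, April 30


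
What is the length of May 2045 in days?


May 2045

31 days


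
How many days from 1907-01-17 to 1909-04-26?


From 1907-01-17 to 1909-04-26
1907-01-17: day of year = 17
1909-04-26: days before April = 31 + 28 + 31 = 90 (1909 is not a leap year); day of year = 90 + 26 = 116
Rest of 1907: 365 - 17 = 348
Full years 1908 (366): 366
Total = 348 + 366 + 116 = 830

830 days


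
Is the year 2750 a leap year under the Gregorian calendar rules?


Gregorian leap year rule: divisible by 4, but not by 100, unless also by 400.
2750 is not divisible by 4 -> not a leap year

No


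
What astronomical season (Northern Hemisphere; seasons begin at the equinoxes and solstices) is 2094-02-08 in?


Date: February 8
Astronomical Winter (approx.; exact equinox/solstice day varies by year): December 21 to March 19
February 8 falls within the Winter window

Winter


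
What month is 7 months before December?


December is month 12
12 - 7 = 5

May


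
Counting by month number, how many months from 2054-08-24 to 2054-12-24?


From August 2054 to December 2054
0 years * 12 = 0 months, plus 4 months = 4

4 months


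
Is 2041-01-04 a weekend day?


Anchor: Jan 1, 2041. With p = 2041 - 1 = 2040: (p + p//4 - p//100 + p//400) mod 7 = (2040 + 510 - 20 + 5) mod 7 = 2535 mod 7 = 1 -> Tuesday (Mon=0 ... Sun=6)
Day of year: 4; offset = 3
Weekday index = (1 + 3) mod 7 = 4 -> Friday
Weekend days: Saturday, Sunday

No


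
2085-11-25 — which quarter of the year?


Month: November (month 11)
Q1: Jan-Mar, Q2: Apr-Jun, Q3: Jul-Sep, Q4: Oct-Dec

Q4


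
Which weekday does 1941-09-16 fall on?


Date: September 16, 1941
Anchor: Jan 1, 1941. With p = 1941 - 1 = 1940: (p + p//4 - p//100 + p//400) mod 7 = (1940 + 485 - 19 + 4) mod 7 = 2410 mod 7 = 2 -> Wednesday (Mon=0 ... Sun=6)
Days before September (Jan-Aug): 243; offset = 243 + 16 - 1 = 258
Weekday index = (2 + 258) mod 7 = 1

Day of the week: Tuesday


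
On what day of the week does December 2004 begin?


Target: December 1, 2004
Anchor: Jan 1, 2004. With p = 2004 - 1 = 2003: (p + p//4 - p//100 + p//400) mod 7 = (2003 + 500 - 20 + 5) mod 7 = 2488 mod 7 = 3 -> Thursday (Mon=0 ... Sun=6)
Days before December (Jan-Nov): 335 days
Weekday index = (3 + 335) mod 7 = 2

Wednesday


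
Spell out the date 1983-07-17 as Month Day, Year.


ISO 1983-07-17 parses as year=1983, month=07, day=17
Month 7 -> July

July 17, 1983


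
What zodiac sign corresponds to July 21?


Date: July 21
Conventional tropical zodiac dates: Cancer from June 21 onward; Leo starts July 23
July 21 falls within the Cancer range

Cancer


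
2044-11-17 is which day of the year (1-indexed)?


Date: November 17, 2044
Days in months 1 through 10: 305
Plus 17 days in November

Day of year: 322


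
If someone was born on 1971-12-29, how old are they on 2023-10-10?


Birth: 1971-12-29
Reference: 2023-10-10
Year difference: 2023 - 1971 = 52
Birthday not yet reached in 2023, subtract 1

51 years old


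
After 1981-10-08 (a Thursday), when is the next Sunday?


Current: Thursday
Target: Sunday
Days ahead: 3

Next Sunday: 1981-10-11


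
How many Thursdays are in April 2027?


April 2027 has 30 days
Anchor: Jan 1, 2027. With p = 2027 - 1 = 2026: (p + p//4 - p//100 + p//400) mod 7 = (2026 + 506 - 20 + 5) mod 7 = 2517 mod 7 = 4 -> Friday (Mon=0 ... Sun=6)
Days before April (Jan-Mar): 90; April 1 index = (4 + 90) mod 7 = 3 -> Thursday
First Thursday is April 1
Thursdays: 1, 8, 15, 22, 29

5 Thursdays


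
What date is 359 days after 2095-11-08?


Start: 2095-11-08, add 359 days
November 2095 has 30 days: 30 - 8 = 22 days to November 30 -> 337 left
December 2095 has 31 days -> 306 left
January 2096 has 31 days -> 275 left
February 2096 has 29 days -> 246 left
March 2096 has 31 days -> 215 left
April 2096 has 30 days -> 185 left
May 2096 has 31 days -> 154 left
June 2096 has 30 days -> 124 left
July 2096 has 31 days -> 93 left
August 2096 has 31 days -> 62 left
September 2096 has 30 days -> 32 left
October 2096 has 31 days -> 1 left
November 2096: 1 <= 30 -> lands on November 1

Result: 2096-11-01


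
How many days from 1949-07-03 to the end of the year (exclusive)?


Day of year: 184 of 365
Remaining = 365 - 184

181 days


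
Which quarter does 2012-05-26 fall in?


Month: May (month 5)
Q1: Jan-Mar, Q2: Apr-Jun, Q3: Jul-Sep, Q4: Oct-Dec

Q2


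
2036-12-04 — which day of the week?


Date: December 4, 2036
Anchor: Jan 1, 2036. With p = 2036 - 1 = 2035: (p + p//4 - p//100 + p//400) mod 7 = (2035 + 508 - 20 + 5) mod 7 = 2528 mod 7 = 1 -> Tuesday (Mon=0 ... Sun=6)
Days before December (Jan-Nov): 335; offset = 335 + 4 - 1 = 338
Weekday index = (1 + 338) mod 7 = 3

Day of the week: Thursday


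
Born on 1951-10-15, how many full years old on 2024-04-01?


Birth: 1951-10-15
Reference: 2024-04-01
Year difference: 2024 - 1951 = 73
Birthday not yet reached in 2024, subtract 1

72 years old


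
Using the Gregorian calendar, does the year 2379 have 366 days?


Gregorian leap year rule: divisible by 4, but not by 100, unless also by 400.
2379 is not divisible by 4 -> not a leap year

No


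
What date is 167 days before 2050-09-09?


Start: 2050-09-09, subtract 167 days
Back 9 days from September 9 reaches August 31, 2050 -> 158 left
August 2050 has 31 days -> back to July 31, 2050 -> 127 left
July 2050 has 31 days -> back to June 30, 2050 -> 96 left
June 2050 has 30 days -> back to May 31, 2050 -> 66 left
May 2050 has 31 days -> back to April 30, 2050 -> 35 left
April 2050 has 30 days -> back to March 31, 2050 -> 5 left
March 2050: 31 - 5 = 26 -> lands on March 26

Result: 2050-03-26


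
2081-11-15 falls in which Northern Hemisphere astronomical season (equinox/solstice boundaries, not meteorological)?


Date: November 15
Astronomical Autumn (approx.; exact equinox/solstice day varies by year): September 22 to December 20
November 15 falls within the Autumn window

Autumn


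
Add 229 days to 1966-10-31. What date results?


Start: 1966-10-31, add 229 days
October 31 is the last day of October 1966 -> 229 left
November 1966 has 30 days -> 199 left
December 1966 has 31 days -> 168 left
January 1967 has 31 days -> 137 left
February 1967 has 28 days -> 109 left
March 1967 has 31 days -> 78 left
April 1967 has 30 days -> 48 left
May 1967 has 31 days -> 17 left
June 1967: 17 <= 30 -> lands on June 17

Result: 1967-06-17


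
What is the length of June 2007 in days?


June 2007

30 days


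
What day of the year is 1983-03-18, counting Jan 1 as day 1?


Date: March 18, 1983
Days in months 1 through 2: 59
Plus 18 days in March

Day of year: 77


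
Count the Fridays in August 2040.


August 2040 has 31 days
Anchor: Jan 1, 2040. With p = 2040 - 1 = 2039: (p + p//4 - p//100 + p//400) mod 7 = (2039 + 509 - 20 + 5) mod 7 = 2533 mod 7 = 6 -> Sunday (Mon=0 ... Sun=6)
Days before August (Jan-Jul): 213; August 1 index = (6 + 213) mod 7 = 2 -> Wednesday
First Friday is August 3
Fridays: 3, 10, 17, 24, 31

5 Fridays


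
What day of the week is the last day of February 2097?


February 2097 has 28 days
Anchor: Jan 1, 2097. With p = 2097 - 1 = 2096: (p + p//4 - p//100 + p//400) mod 7 = (2096 + 524 - 20 + 5) mod 7 = 2605 mod 7 = 1 -> Tuesday (Mon=0 ... Sun=6)
Days before February (Jan): 31; February 1 index = (1 + 31) mod 7 = 4 -> Friday
Last day offset: 28 - 1 = 27 days
Weekday index = (4 + 27) mod 7 = 3

Thursday, February 28


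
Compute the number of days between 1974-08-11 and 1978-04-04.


From 1974-08-11 to 1978-04-04
1974-08-11: days before August = 31 + 28 + 31 + 30 + 31 + 30 + 31 = 212 (1974 is not a leap year); day of year = 212 + 11 = 223
1978-04-04: days before April = 31 + 28 + 31 = 90 (1978 is not a leap year); day of year = 90 + 4 = 94
Rest of 1974: 365 - 223 = 142
Full years 1975 (365), 1976 (366), 1977 (365): 1096
Total = 142 + 1096 + 94 = 1332

1332 days


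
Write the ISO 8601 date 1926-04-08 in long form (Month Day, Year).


ISO 1926-04-08 parses as year=1926, month=04, day=08
Month 4 -> April

April 8, 1926


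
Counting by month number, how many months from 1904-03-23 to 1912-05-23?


From March 1904 to May 1912
8 years * 12 = 96 months, plus 2 months = 98

98 months


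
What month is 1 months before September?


September is month 9
9 - 1 = 8

August


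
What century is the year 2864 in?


Century = (year - 1) // 100 + 1
= (2864 - 1) // 100 + 1
= 2863 // 100 + 1
= 28 + 1

29th century


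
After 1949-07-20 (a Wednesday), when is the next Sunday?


Current: Wednesday
Target: Sunday
Days ahead: 4

Next Sunday: 1949-07-24


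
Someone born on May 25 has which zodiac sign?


Date: May 25
Conventional tropical zodiac dates: Gemini from May 21 onward; Cancer starts June 21
May 25 falls within the Gemini range

Gemini


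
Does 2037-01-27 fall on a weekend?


Anchor: Jan 1, 2037. With p = 2037 - 1 = 2036: (p + p//4 - p//100 + p//400) mod 7 = (2036 + 509 - 20 + 5) mod 7 = 2530 mod 7 = 3 -> Thursday (Mon=0 ... Sun=6)
Day of year: 27; offset = 26
Weekday index = (3 + 26) mod 7 = 1 -> Tuesday
Weekend days: Saturday, Sunday

No


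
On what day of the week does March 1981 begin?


Target: March 1, 1981
Anchor: Jan 1, 1981. With p = 1981 - 1 = 1980: (p + p//4 - p//100 + p//400) mod 7 = (1980 + 495 - 19 + 4) mod 7 = 2460 mod 7 = 3 -> Thursday (Mon=0 ... Sun=6)
Days before March (Jan-Feb): 59 days
Weekday index = (3 + 59) mod 7 = 6

Sunday


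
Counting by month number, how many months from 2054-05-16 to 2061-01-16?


From May 2054 to January 2061
7 years * 12 = 84 months, minus 4 months = 80

80 months


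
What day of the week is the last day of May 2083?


May 2083 has 31 days
Anchor: Jan 1, 2083. With p = 2083 - 1 = 2082: (p + p//4 - p//100 + p//400) mod 7 = (2082 + 520 - 20 + 5) mod 7 = 2587 mod 7 = 4 -> Friday (Mon=0 ... Sun=6)
Days before May (Jan-Apr): 120; May 1 index = (4 + 120) mod 7 = 5 -> Saturday
Last day offset: 31 - 1 = 30 days
Weekday index = (5 + 30) mod 7 = 0

Monday, May 31


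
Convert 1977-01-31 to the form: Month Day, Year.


ISO 1977-01-31 parses as year=1977, month=01, day=31
Month 1 -> January

January 31, 1977


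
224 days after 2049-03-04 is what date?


Start: 2049-03-04, add 224 days
March 2049 has 31 days: 31 - 4 = 27 days to March 31 -> 197 left
April 2049 has 30 days -> 167 left
May 2049 has 31 days -> 136 left
June 2049 has 30 days -> 106 left
July 2049 has 31 days -> 75 left
August 2049 has 31 days -> 44 left
September 2049 has 30 days -> 14 left
October 2049: 14 <= 31 -> lands on October 14

Result: 2049-10-14


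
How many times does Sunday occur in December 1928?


December 1928 has 31 days
Anchor: Jan 1, 1928. With p = 1928 - 1 = 1927: (p + p//4 - p//100 + p//400) mod 7 = (1927 + 481 - 19 + 4) mod 7 = 2393 mod 7 = 6 -> Sunday (Mon=0 ... Sun=6)
Days before December (Jan-Nov): 335; December 1 index = (6 + 335) mod 7 = 5 -> Saturday
First Sunday is December 2
Sundays: 2, 9, 16, 23, 30

5 Sundays


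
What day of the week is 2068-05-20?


Date: May 20, 2068
Anchor: Jan 1, 2068. With p = 2068 - 1 = 2067: (p + p//4 - p//100 + p//400) mod 7 = (2067 + 516 - 20 + 5) mod 7 = 2568 mod 7 = 6 -> Sunday (Mon=0 ... Sun=6)
Days before May (Jan-Apr): 121; offset = 121 + 20 - 1 = 140
Weekday index = (6 + 140) mod 7 = 6

Day of the week: Sunday


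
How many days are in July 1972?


July 1972

31 days


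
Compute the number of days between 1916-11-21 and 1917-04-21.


From 1916-11-21 to 1917-04-21
1916-11-21: days before November = 31 + 29 + 31 + 30 + 31 + 30 + 31 + 31 + 30 + 31 = 305 (1916 is a leap year); day of year = 305 + 21 = 326
1917-04-21: days before April = 31 + 28 + 31 = 90 (1917 is not a leap year); day of year = 90 + 21 = 111
Rest of 1916: 366 - 326 = 40
Total = 40 + 111 = 151

151 days


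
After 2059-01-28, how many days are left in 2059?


Day of year: 28 of 365
Remaining = 365 - 28

337 days


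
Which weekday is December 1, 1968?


Target: December 1, 1968
Anchor: Jan 1, 1968. With p = 1968 - 1 = 1967: (p + p//4 - p//100 + p//400) mod 7 = (1967 + 491 - 19 + 4) mod 7 = 2443 mod 7 = 0 -> Monday (Mon=0 ... Sun=6)
Days before December (Jan-Nov): 335 days
Weekday index = (0 + 335) mod 7 = 6

Sunday


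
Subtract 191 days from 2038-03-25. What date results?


Start: 2038-03-25, subtract 191 days
Back 25 days from March 25 reaches February 28, 2038 -> 166 left
February 2038 has 28 days -> back to January 31, 2038 -> 138 left
January 2038 has 31 days -> back to December 31, 2037 -> 107 left
December 2037 has 31 days -> back to November 30, 2037 -> 76 left
November 2037 has 30 days -> back to October 31, 2037 -> 46 left
October 2037 has 31 days -> back to September 30, 2037 -> 15 left
September 2037: 30 - 15 = 15 -> lands on September 15

Result: 2037-09-15


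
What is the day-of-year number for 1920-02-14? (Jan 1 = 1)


Date: February 14, 1920
Days in months 1 through 1: 31
Plus 14 days in February

Day of year: 45


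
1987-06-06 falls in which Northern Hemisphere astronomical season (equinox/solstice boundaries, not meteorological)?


Date: June 6
Astronomical Spring (approx.; exact equinox/solstice day varies by year): March 20 to June 20
June 6 falls within the Spring window

Spring


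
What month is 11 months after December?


December is month 12
12 + 11 = 23; wrap: 23 - 12 = 11

November


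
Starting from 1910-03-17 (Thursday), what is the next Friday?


Current: Thursday
Target: Friday
Days ahead: 1

Next Friday: 1910-03-18


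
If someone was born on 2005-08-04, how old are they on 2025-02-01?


Birth: 2005-08-04
Reference: 2025-02-01
Year difference: 2025 - 2005 = 20
Birthday not yet reached in 2025, subtract 1

19 years old


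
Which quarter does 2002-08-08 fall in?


Month: August (month 8)
Q1: Jan-Mar, Q2: Apr-Jun, Q3: Jul-Sep, Q4: Oct-Dec

Q3


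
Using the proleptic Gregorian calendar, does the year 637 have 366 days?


Gregorian leap year rule: divisible by 4, but not by 100, unless also by 400.
637 is not divisible by 4 -> not a leap year

No


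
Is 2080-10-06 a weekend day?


Anchor: Jan 1, 2080. With p = 2080 - 1 = 2079: (p + p//4 - p//100 + p//400) mod 7 = (2079 + 519 - 20 + 5) mod 7 = 2583 mod 7 = 0 -> Monday (Mon=0 ... Sun=6)
Day of year: 280; offset = 279
Weekday index = (0 + 279) mod 7 = 6 -> Sunday
Weekend days: Saturday, Sunday

Yes


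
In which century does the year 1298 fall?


Century = (year - 1) // 100 + 1
= (1298 - 1) // 100 + 1
= 1297 // 100 + 1
= 12 + 1

13th century


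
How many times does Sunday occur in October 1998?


October 1998 has 31 days
Anchor: Jan 1, 1998. With p = 1998 - 1 = 1997: (p + p//4 - p//100 + p//400) mod 7 = (1997 + 499 - 19 + 4) mod 7 = 2481 mod 7 = 3 -> Thursday (Mon=0 ... Sun=6)
Days before October (Jan-Sep): 273; October 1 index = (3 + 273) mod 7 = 3 -> Thursday
First Sunday is October 4
Sundays: 4, 11, 18, 25

4 Sundays


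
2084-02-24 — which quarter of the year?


Month: February (month 2)
Q1: Jan-Mar, Q2: Apr-Jun, Q3: Jul-Sep, Q4: Oct-Dec

Q1


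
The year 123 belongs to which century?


Century = (year - 1) // 100 + 1
= (123 - 1) // 100 + 1
= 122 // 100 + 1
= 1 + 1

2nd century


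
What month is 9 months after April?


April is month 4
4 + 9 = 13; wrap: 13 - 12 = 1

January


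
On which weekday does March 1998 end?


March 1998 has 31 days
Anchor: Jan 1, 1998. With p = 1998 - 1 = 1997: (p + p//4 - p//100 + p//400) mod 7 = (1997 + 499 - 19 + 4) mod 7 = 2481 mod 7 = 3 -> Thursday (Mon=0 ... Sun=6)
Days before March (Jan-Feb): 59; March 1 index = (3 + 59) mod 7 = 6 -> Sunday
Last day offset: 31 - 1 = 30 days
Weekday index = (6 + 30) mod 7 = 1

Tuesday, March 31


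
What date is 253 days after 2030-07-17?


Start: 2030-07-17, add 253 days
July 2030 has 31 days: 31 - 17 = 14 days to July 31 -> 239 left
August 2030 has 31 days -> 208 left
September 2030 has 30 days -> 178 left
October 2030 has 31 days -> 147 left
November 2030 has 30 days -> 117 left
December 2030 has 31 days -> 86 left
January 2031 has 31 days -> 55 left
February 2031 has 28 days -> 27 left
March 2031: 27 <= 31 -> lands on March 27

Result: 2031-03-27


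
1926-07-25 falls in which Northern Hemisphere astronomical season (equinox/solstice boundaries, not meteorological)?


Date: July 25
Astronomical Summer (approx.; exact equinox/solstice day varies by year): June 21 to September 21
July 25 falls within the Summer window

Summer


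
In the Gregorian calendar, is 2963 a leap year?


Gregorian leap year rule: divisible by 4, but not by 100, unless also by 400.
2963 is not divisible by 4 -> not a leap year

No


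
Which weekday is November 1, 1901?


Target: November 1, 1901
Anchor: Jan 1, 1901. With p = 1901 - 1 = 1900: (p + p//4 - p//100 + p//400) mod 7 = (1900 + 475 - 19 + 4) mod 7 = 2360 mod 7 = 1 -> Tuesday (Mon=0 ... Sun=6)
Days before November (Jan-Oct): 304 days
Weekday index = (1 + 304) mod 7 = 4

Friday


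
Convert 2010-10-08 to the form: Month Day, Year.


ISO 2010-10-08 parses as year=2010, month=10, day=08
Month 10 -> October

October 8, 2010


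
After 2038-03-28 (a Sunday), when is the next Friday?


Current: Sunday
Target: Friday
Days ahead: 5

Next Friday: 2038-04-02


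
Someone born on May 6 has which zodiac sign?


Date: May 6
Conventional tropical zodiac dates: Taurus from April 20 onward; Gemini starts May 21
May 6 falls within the Taurus range

Taurus


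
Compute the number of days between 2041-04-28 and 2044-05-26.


From 2041-04-28 to 2044-05-26
2041-04-28: days before April = 31 + 28 + 31 = 90 (2041 is not a leap year); day of year = 90 + 28 = 118
2044-05-26: days before May = 31 + 29 + 31 + 30 = 121 (2044 is a leap year); day of year = 121 + 26 = 147
Rest of 2041: 365 - 118 = 247
Full years 2042 (365), 2043 (365): 730
Total = 247 + 730 + 147 = 1124

1124 days


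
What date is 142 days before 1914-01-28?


Start: 1914-01-28, subtract 142 days
Back 28 days from January 28 reaches December 31, 1913 -> 114 left
December 1913 has 31 days -> back to November 30, 1913 -> 83 left
November 1913 has 30 days -> back to October 31, 1913 -> 53 left
October 1913 has 31 days -> back to September 30, 1913 -> 22 left
September 1913: 30 - 22 = 8 -> lands on September 8

Result: 1913-09-08


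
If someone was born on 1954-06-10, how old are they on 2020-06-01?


Birth: 1954-06-10
Reference: 2020-06-01
Year difference: 2020 - 1954 = 66
Birthday not yet reached in 2020, subtract 1

65 years old


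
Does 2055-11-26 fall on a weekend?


Anchor: Jan 1, 2055. With p = 2055 - 1 = 2054: (p + p//4 - p//100 + p//400) mod 7 = (2054 + 513 - 20 + 5) mod 7 = 2552 mod 7 = 4 -> Friday (Mon=0 ... Sun=6)
Day of year: 330; offset = 329
Weekday index = (4 + 329) mod 7 = 4 -> Friday
Weekend days: Saturday, Sunday

No


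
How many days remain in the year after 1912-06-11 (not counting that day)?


Day of year: 163 of 366
Remaining = 366 - 163

203 days


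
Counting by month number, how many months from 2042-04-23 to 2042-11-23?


From April 2042 to November 2042
0 years * 12 = 0 months, plus 7 months = 7

7 months


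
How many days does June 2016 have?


June 2016

30 days


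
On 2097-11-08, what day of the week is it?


Date: November 8, 2097
Anchor: Jan 1, 2097. With p = 2097 - 1 = 2096: (p + p//4 - p//100 + p//400) mod 7 = (2096 + 524 - 20 + 5) mod 7 = 2605 mod 7 = 1 -> Tuesday (Mon=0 ... Sun=6)
Days before November (Jan-Oct): 304; offset = 304 + 8 - 1 = 311
Weekday index = (1 + 311) mod 7 = 4

Day of the week: Friday


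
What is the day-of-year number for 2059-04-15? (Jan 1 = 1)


Date: April 15, 2059
Days in months 1 through 3: 90
Plus 15 days in April

Day of year: 105


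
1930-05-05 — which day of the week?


Date: May 5, 1930
Anchor: Jan 1, 1930. With p = 1930 - 1 = 1929: (p + p//4 - p//100 + p//400) mod 7 = (1929 + 482 - 19 + 4) mod 7 = 2396 mod 7 = 2 -> Wednesday (Mon=0 ... Sun=6)
Days before May (Jan-Apr): 120; offset = 120 + 5 - 1 = 124
Weekday index = (2 + 124) mod 7 = 0

Day of the week: Monday


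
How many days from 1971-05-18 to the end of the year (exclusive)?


Day of year: 138 of 365
Remaining = 365 - 138

227 days


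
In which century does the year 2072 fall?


Century = (year - 1) // 100 + 1
= (2072 - 1) // 100 + 1
= 2071 // 100 + 1
= 20 + 1

21st century


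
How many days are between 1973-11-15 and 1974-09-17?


From 1973-11-15 to 1974-09-17
1973-11-15: days before November = 31 + 28 + 31 + 30 + 31 + 30 + 31 + 31 + 30 + 31 = 304 (1973 is not a leap year); day of year = 304 + 15 = 319
1974-09-17: days before September = 31 + 28 + 31 + 30 + 31 + 30 + 31 + 31 = 243 (1974 is not a leap year); day of year = 243 + 17 = 260
Rest of 1973: 365 - 319 = 46
Total = 46 + 260 = 306

306 days


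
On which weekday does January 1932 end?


January 1932 has 31 days
Anchor: Jan 1, 1932. With p = 1932 - 1 = 1931: (p + p//4 - p//100 + p//400) mod 7 = (1931 + 482 - 19 + 4) mod 7 = 2398 mod 7 = 4 -> Friday (Mon=0 ... Sun=6)
January 1 is the anchor itself -> Friday
Last day offset: 31 - 1 = 30 days
Weekday index = (4 + 30) mod 7 = 6

Sunday, January 31


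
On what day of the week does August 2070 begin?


Target: August 1, 2070
Anchor: Jan 1, 2070. With p = 2070 - 1 = 2069: (p + p//4 - p//100 + p//400) mod 7 = (2069 + 517 - 20 + 5) mod 7 = 2571 mod 7 = 2 -> Wednesday (Mon=0 ... Sun=6)
Days before August (Jan-Jul): 212 days
Weekday index = (2 + 212) mod 7 = 4

Friday


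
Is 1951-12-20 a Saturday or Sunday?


Anchor: Jan 1, 1951. With p = 1951 - 1 = 1950: (p + p//4 - p//100 + p//400) mod 7 = (1950 + 487 - 19 + 4) mod 7 = 2422 mod 7 = 0 -> Monday (Mon=0 ... Sun=6)
Day of year: 354; offset = 353
Weekday index = (0 + 353) mod 7 = 3 -> Thursday
Weekend days: Saturday, Sunday

No


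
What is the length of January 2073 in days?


January 2073

31 days


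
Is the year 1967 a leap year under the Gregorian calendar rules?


Gregorian leap year rule: divisible by 4, but not by 100, unless also by 400.
1967 is not divisible by 4 -> not a leap year

No
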